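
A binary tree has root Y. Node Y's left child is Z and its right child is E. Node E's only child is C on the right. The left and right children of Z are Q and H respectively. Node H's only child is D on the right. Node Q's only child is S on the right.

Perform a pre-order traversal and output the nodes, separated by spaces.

Pre-order visits the node, then its left subtree, then its right subtree.
Visit Y.
At Y: go left to Z.
  Visit Z.
  At Z: go left to Q.
    Visit Q.
    At Q: no left child.
    At Q: go right to S.
      S is a leaf — visit S.
  At Z: go right to H.
    Visit H.
    At H: no left child.
    At H: go right to D.
      D is a leaf — visit D.
At Y: go right to E.
  Visit E.
  At E: no left child.
  At E: go right to C.
    C is a leaf — visit C.

Y Z Q S H D E C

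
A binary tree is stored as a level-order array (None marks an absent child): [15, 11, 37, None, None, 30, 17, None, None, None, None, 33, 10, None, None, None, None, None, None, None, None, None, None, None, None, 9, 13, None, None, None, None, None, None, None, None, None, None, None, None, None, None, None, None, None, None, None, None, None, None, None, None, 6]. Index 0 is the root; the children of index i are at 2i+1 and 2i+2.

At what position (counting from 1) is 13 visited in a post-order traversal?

5

Post-order visits the left subtree, then the right subtree, then the node.
At 15: go left to 11.
  11 is a leaf — visit 11.
At 15: go right to 37.
  At 37: go left to 30.
    At 30: go left to 33.
      33 is a leaf — visit 33.
    At 30: go right to 10.
      At 10: go left to 9.
        At 9: go left to 6.
          6 is a leaf — visit 6.
        At 9: no right child.
        Visit 9.
      At 10: go right to 13.
        13 is a leaf — visit 13.
      Visit 10.
    Visit 30.
  At 37: go right to 17.
    17 is a leaf — visit 17.
  Visit 37.
Visit 15.
Full post-order sequence: 11, 33, 6, 9, 13, 10, 30, 17, 37, 15.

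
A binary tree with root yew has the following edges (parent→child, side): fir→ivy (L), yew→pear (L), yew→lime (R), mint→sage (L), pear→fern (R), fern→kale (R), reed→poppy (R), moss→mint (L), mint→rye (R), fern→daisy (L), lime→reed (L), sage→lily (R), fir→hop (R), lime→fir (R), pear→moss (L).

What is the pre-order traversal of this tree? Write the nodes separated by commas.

Pre-order visits the node, then its left subtree, then its right subtree.
Visit yew.
At yew: go left to pear.
  Visit pear.
  At pear: go left to moss.
    Visit moss.
    At moss: go left to mint.
      Visit mint.
      At mint: go left to sage.
        Visit sage.
        At sage: no left child.
        At sage: go right to lily.
          lily is a leaf — visit lily.
      At mint: go right to rye.
        rye is a leaf — visit rye.
    At moss: no right child.
  At pear: go right to fern.
    Visit fern.
    At fern: go left to daisy.
      daisy is a leaf — visit daisy.
    At fern: go right to kale.
      kale is a leaf — visit kale.
At yew: go right to lime.
  Visit lime.
  At lime: go left to reed.
    Visit reed.
    At reed: no left child.
    At reed: go right to poppy.
      poppy is a leaf — visit poppy.
  At lime: go right to fir.
    Visit fir.
    At fir: go left to ivy.
      ivy is a leaf — visit ivy.
    At fir: go right to hop.
      hop is a leaf — visit hop.

yew, pear, moss, mint, sage, lily, rye, fern, daisy, kale, lime, reed, poppy, fir, ivy, hop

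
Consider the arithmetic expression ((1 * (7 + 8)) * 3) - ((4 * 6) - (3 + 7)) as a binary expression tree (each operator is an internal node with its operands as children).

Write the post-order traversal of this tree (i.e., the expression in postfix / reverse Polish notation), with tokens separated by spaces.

Post-order on an expression tree gives postfix notation: for each operator, emit left operand, right operand, then the operator.

1 7 8 + * 3 * 4 6 * 3 7 + - -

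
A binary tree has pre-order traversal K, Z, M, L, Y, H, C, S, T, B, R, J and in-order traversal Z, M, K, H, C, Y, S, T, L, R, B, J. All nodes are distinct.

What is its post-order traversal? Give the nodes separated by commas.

M, Z, C, H, T, S, Y, R, J, B, L, K

The first element of pre-order is the root; it splits in-order into left and right subtrees.
Root K: left subtree has 2 nodes {Z, M}, right has 9 {H, C, Y, S, T, L, R, B, J}.
  Root Z: left subtree has 0 nodes { }, right has 1 {M}.
  Root L: left subtree has 5 nodes {H, C, Y, S, T}, right has 3 {R, B, J}.
    Root Y: left subtree has 2 nodes {H, C}, right has 2 {S, T}.
      Root H: left subtree has 0 nodes { }, right has 1 {C}.
      Root S: left subtree has 0 nodes { }, right has 1 {T}.
    Root B: left subtree has 1 node {R}, right has 1 {J}.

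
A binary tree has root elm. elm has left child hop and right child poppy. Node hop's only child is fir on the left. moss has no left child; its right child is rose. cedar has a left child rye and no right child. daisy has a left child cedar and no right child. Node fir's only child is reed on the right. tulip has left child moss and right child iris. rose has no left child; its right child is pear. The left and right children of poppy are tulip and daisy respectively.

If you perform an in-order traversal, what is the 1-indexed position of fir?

In-order visits the left subtree, then the node, then the right subtree.
At elm: go left to hop.
  At hop: go left to fir.
    At fir: no left child.
    Visit fir.
    At fir: go right to reed.
      reed is a leaf — visit reed.
  Visit hop.
  At hop: no right child.
Visit elm.
At elm: go right to poppy.
  At poppy: go left to tulip.
    At tulip: go left to moss.
      At moss: no left child.
      Visit moss.
      At moss: go right to rose.
        At rose: no left child.
        Visit rose.
        At rose: go right to pear.
          pear is a leaf — visit pear.
    Visit tulip.
    At tulip: go right to iris.
      iris is a leaf — visit iris.
  Visit poppy.
  At poppy: go right to daisy.
    At daisy: go left to cedar.
      At cedar: go left to rye.
        rye is a leaf — visit rye.
      Visit cedar.
      At cedar: no right child.
    Visit daisy.
    At daisy: no right child.
Full in-order sequence: fir, reed, hop, elm, moss, rose, pear, tulip, iris, poppy, rye, cedar, daisy.

1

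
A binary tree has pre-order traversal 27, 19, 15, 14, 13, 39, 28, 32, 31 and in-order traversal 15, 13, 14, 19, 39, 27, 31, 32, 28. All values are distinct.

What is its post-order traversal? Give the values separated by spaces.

The first element of pre-order is the root; it splits in-order into left and right subtrees.
Root 27: left subtree has 5 nodes {15, 13, 14, 19, 39}, right has 3 {31, 32, 28}.
  Root 19: left subtree has 3 nodes {15, 13, 14}, right has 1 {39}.
    Root 15: left subtree has 0 nodes { }, right has 2 {13, 14}.
      Root 14: left subtree has 1 node {13}, right has 0 { }.
  Root 28: left subtree has 2 nodes {31, 32}, right has 0 { }.
    Root 32: left subtree has 1 node {31}, right has 0 { }.

13 14 15 39 19 31 32 28 27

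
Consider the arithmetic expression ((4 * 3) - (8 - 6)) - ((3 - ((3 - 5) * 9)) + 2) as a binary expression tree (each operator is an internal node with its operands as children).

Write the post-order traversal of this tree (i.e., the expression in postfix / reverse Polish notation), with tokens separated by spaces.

4 3 * 8 6 - - 3 3 5 - 9 * - 2 + -

Post-order on an expression tree gives postfix notation: for each operator, emit left operand, right operand, then the operator.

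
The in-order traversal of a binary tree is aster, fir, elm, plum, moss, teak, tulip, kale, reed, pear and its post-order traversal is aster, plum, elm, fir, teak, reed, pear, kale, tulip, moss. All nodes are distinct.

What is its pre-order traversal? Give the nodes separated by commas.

The last element of post-order is the root; it splits in-order into left and right subtrees.
Root moss: left subtree has 4 nodes {aster, fir, elm, plum}, right has 5 {teak, tulip, kale, reed, pear}.
  Root fir: left subtree has 1 node {aster}, right has 2 {elm, plum}.
    Root elm: left subtree has 0 nodes { }, right has 1 {plum}.
  Root tulip: left subtree has 1 node {teak}, right has 3 {kale, reed, pear}.
    Root kale: left subtree has 0 nodes { }, right has 2 {reed, pear}.
      Root pear: left subtree has 1 node {reed}, right has 0 { }.

moss, fir, aster, elm, plum, tulip, teak, kale, pear, reed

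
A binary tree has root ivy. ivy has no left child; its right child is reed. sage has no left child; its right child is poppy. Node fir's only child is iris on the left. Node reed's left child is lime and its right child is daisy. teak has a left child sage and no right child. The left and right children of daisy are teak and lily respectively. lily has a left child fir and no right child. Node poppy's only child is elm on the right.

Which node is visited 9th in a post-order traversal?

daisy

Post-order visits the left subtree, then the right subtree, then the node.
At ivy: no left child.
At ivy: go right to reed.
  At reed: go left to lime.
    lime is a leaf — visit lime.
  At reed: go right to daisy.
    At daisy: go left to teak.
      At teak: go left to sage.
        At sage: no left child.
        At sage: go right to poppy.
          At poppy: no left child.
          At poppy: go right to elm.
            elm is a leaf — visit elm.
          Visit poppy.
        Visit sage.
      At teak: no right child.
      Visit teak.
    At daisy: go right to lily.
      At lily: go left to fir.
        At fir: go left to iris.
          iris is a leaf — visit iris.
        At fir: no right child.
        Visit fir.
      At lily: no right child.
      Visit lily.
    Visit daisy.
  Visit reed.
Visit ivy.
Full post-order sequence: lime, elm, poppy, sage, teak, iris, fir, lily, daisy, reed, ivy.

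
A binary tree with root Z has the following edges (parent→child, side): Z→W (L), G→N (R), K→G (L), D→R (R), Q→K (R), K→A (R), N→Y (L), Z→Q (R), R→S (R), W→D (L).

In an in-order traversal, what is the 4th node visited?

W

In-order visits the left subtree, then the node, then the right subtree.
At Z: go left to W.
  At W: go left to D.
    At D: no left child.
    Visit D.
    At D: go right to R.
      At R: no left child.
      Visit R.
      At R: go right to S.
        S is a leaf — visit S.
  Visit W.
  At W: no right child.
Visit Z.
At Z: go right to Q.
  At Q: no left child.
  Visit Q.
  At Q: go right to K.
    At K: go left to G.
      At G: no left child.
      Visit G.
      At G: go right to N.
        At N: go left to Y.
          Y is a leaf — visit Y.
        Visit N.
        At N: no right child.
    Visit K.
    At K: go right to A.
      A is a leaf — visit A.
Full in-order sequence: D, R, S, W, Z, Q, G, Y, N, K, A.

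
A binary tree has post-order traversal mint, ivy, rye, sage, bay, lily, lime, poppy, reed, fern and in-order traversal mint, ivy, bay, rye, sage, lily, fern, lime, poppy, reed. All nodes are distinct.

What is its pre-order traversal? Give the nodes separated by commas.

fern, lily, bay, ivy, mint, sage, rye, reed, poppy, lime

The last element of post-order is the root; it splits in-order into left and right subtrees.
Root fern: left subtree has 6 nodes {mint, ivy, bay, rye, sage, lily}, right has 3 {lime, poppy, reed}.
  Root lily: left subtree has 5 nodes {mint, ivy, bay, rye, sage}, right has 0 { }.
    Root bay: left subtree has 2 nodes {mint, ivy}, right has 2 {rye, sage}.
      Root ivy: left subtree has 1 node {mint}, right has 0 { }.
      Root sage: left subtree has 1 node {rye}, right has 0 { }.
  Root reed: left subtree has 2 nodes {lime, poppy}, right has 0 { }.
    Root poppy: left subtree has 1 node {lime}, right has 0 { }.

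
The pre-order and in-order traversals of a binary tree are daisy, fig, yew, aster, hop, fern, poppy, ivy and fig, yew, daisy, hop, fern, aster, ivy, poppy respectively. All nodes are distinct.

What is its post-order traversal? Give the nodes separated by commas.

yew, fig, fern, hop, ivy, poppy, aster, daisy

The first element of pre-order is the root; it splits in-order into left and right subtrees.
Root daisy: left subtree has 2 nodes {fig, yew}, right has 5 {hop, fern, aster, ivy, poppy}.
  Root fig: left subtree has 0 nodes { }, right has 1 {yew}.
  Root aster: left subtree has 2 nodes {hop, fern}, right has 2 {ivy, poppy}.
    Root hop: left subtree has 0 nodes { }, right has 1 {fern}.
    Root poppy: left subtree has 1 node {ivy}, right has 0 { }.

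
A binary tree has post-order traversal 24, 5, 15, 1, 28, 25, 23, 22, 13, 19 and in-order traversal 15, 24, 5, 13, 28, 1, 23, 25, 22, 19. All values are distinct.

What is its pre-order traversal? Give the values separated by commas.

The last element of post-order is the root; it splits in-order into left and right subtrees.
Root 19: left subtree has 9 nodes {15, 24, 5, 13, 28, 1, 23, 25, 22}, right has 0 { }.
  Root 13: left subtree has 3 nodes {15, 24, 5}, right has 5 {28, 1, 23, 25, 22}.
    Root 15: left subtree has 0 nodes { }, right has 2 {24, 5}.
      Root 5: left subtree has 1 node {24}, right has 0 { }.
    Root 22: left subtree has 4 nodes {28, 1, 23, 25}, right has 0 { }.
      Root 23: left subtree has 2 nodes {28, 1}, right has 1 {25}.
        Root 28: left subtree has 0 nodes { }, right has 1 {1}.

19, 13, 15, 5, 24, 22, 23, 28, 1, 25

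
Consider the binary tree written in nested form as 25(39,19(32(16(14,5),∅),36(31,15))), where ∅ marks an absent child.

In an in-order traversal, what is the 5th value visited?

5

In-order visits the left subtree, then the node, then the right subtree.
At 25: go left to 39.
  39 is a leaf — visit 39.
Visit 25.
At 25: go right to 19.
  At 19: go left to 32.
    At 32: go left to 16.
      At 16: go left to 14.
        14 is a leaf — visit 14.
      Visit 16.
      At 16: go right to 5.
        5 is a leaf — visit 5.
    Visit 32.
    At 32: no right child.
  Visit 19.
  At 19: go right to 36.
    At 36: go left to 31.
      31 is a leaf — visit 31.
    Visit 36.
    At 36: go right to 15.
      15 is a leaf — visit 15.
Full in-order sequence: 39, 25, 14, 16, 5, 32, 19, 31, 36, 15.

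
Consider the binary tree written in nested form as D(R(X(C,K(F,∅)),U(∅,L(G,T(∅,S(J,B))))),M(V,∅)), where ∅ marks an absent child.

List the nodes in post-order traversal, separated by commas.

C, F, K, X, G, J, B, S, T, L, U, R, V, M, D

Post-order visits the left subtree, then the right subtree, then the node.
At D: go left to R.
  At R: go left to X.
    At X: go left to C.
      C is a leaf — visit C.
    At X: go right to K.
      At K: go left to F.
        F is a leaf — visit F.
      At K: no right child.
      Visit K.
    Visit X.
  At R: go right to U.
    At U: no left child.
    At U: go right to L.
      At L: go left to G.
        G is a leaf — visit G.
      At L: go right to T.
        At T: no left child.
        At T: go right to S.
          At S: go left to J.
            J is a leaf — visit J.
          At S: go right to B.
            B is a leaf — visit B.
          Visit S.
        Visit T.
      Visit L.
    Visit U.
  Visit R.
At D: go right to M.
  At M: go left to V.
    V is a leaf — visit V.
  At M: no right child.
  Visit M.
Visit D.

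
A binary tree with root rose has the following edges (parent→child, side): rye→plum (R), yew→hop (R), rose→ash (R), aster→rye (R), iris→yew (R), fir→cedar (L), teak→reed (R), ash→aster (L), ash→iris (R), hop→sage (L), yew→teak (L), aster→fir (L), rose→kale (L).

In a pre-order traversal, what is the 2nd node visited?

Pre-order visits the node, then its left subtree, then its right subtree.
Visit rose.
At rose: go left to kale.
  kale is a leaf — visit kale.
At rose: go right to ash.
  Visit ash.
  At ash: go left to aster.
    Visit aster.
    At aster: go left to fir.
      Visit fir.
      At fir: go left to cedar.
        cedar is a leaf — visit cedar.
      At fir: no right child.
    At aster: go right to rye.
      Visit rye.
      At rye: no left child.
      At rye: go right to plum.
        plum is a leaf — visit plum.
  At ash: go right to iris.
    Visit iris.
    At iris: no left child.
    At iris: go right to yew.
      Visit yew.
      At yew: go left to teak.
        Visit teak.
        At teak: no left child.
        At teak: go right to reed.
          reed is a leaf — visit reed.
      At yew: go right to hop.
        Visit hop.
        At hop: go left to sage.
          sage is a leaf — visit sage.
        At hop: no right child.
Full pre-order sequence: rose, kale, ash, aster, fir, cedar, rye, plum, iris, yew, teak, reed, hop, sage.

kale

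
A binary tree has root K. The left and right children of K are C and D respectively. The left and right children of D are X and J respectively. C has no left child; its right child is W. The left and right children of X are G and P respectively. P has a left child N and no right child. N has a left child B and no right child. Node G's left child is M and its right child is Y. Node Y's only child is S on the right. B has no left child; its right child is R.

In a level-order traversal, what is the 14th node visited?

R

Level-order visits nodes level by level from the root, left to right within each level.
Level 0: K
Level 1: C, D
Level 2: W, X, J
Level 3: G, P
Level 4: M, Y, N
Level 5: S, B
Level 6: R
Full level-order sequence: K, C, D, W, X, J, G, P, M, Y, N, S, B, R.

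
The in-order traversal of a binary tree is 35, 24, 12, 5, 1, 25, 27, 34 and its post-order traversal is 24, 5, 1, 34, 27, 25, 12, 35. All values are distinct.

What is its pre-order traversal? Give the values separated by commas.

The last element of post-order is the root; it splits in-order into left and right subtrees.
Root 35: left subtree has 0 nodes { }, right has 7 {24, 12, 5, 1, 25, 27, 34}.
  Root 12: left subtree has 1 node {24}, right has 5 {5, 1, 25, 27, 34}.
    Root 25: left subtree has 2 nodes {5, 1}, right has 2 {27, 34}.
      Root 1: left subtree has 1 node {5}, right has 0 { }.
      Root 27: left subtree has 0 nodes { }, right has 1 {34}.

35, 12, 24, 25, 1, 5, 27, 34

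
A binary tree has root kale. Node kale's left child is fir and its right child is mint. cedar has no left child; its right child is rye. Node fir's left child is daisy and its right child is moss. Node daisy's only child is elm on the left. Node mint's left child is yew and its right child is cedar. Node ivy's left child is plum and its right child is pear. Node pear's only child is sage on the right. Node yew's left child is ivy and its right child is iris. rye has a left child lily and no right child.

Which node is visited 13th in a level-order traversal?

Level-order visits nodes level by level from the root, left to right within each level.
Level 0: kale
Level 1: fir, mint
Level 2: daisy, moss, yew, cedar
Level 3: elm, ivy, iris, rye
Level 4: plum, pear, lily
Level 5: sage
Full level-order sequence: kale, fir, mint, daisy, moss, yew, cedar, elm, ivy, iris, rye, plum, pear, lily, sage.

pear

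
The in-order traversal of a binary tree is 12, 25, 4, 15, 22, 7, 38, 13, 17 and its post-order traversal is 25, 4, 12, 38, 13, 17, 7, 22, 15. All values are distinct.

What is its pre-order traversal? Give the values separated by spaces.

15 12 4 25 22 7 17 13 38

The last element of post-order is the root; it splits in-order into left and right subtrees.
Root 15: left subtree has 3 nodes {12, 25, 4}, right has 5 {22, 7, 38, 13, 17}.
  Root 12: left subtree has 0 nodes { }, right has 2 {25, 4}.
    Root 4: left subtree has 1 node {25}, right has 0 { }.
  Root 22: left subtree has 0 nodes { }, right has 4 {7, 38, 13, 17}.
    Root 7: left subtree has 0 nodes { }, right has 3 {38, 13, 17}.
      Root 17: left subtree has 2 nodes {38, 13}, right has 0 { }.
        Root 13: left subtree has 1 node {38}, right has 0 { }.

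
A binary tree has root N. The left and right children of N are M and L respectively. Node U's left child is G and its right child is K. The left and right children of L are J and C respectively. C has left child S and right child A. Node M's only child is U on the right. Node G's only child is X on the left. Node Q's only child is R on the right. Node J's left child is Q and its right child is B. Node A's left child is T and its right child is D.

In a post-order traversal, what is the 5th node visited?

Post-order visits the left subtree, then the right subtree, then the node.
At N: go left to M.
  At M: no left child.
  At M: go right to U.
    At U: go left to G.
      At G: go left to X.
        X is a leaf — visit X.
      At G: no right child.
      Visit G.
    At U: go right to K.
      K is a leaf — visit K.
    Visit U.
  Visit M.
At N: go right to L.
  At L: go left to J.
    At J: go left to Q.
      At Q: no left child.
      At Q: go right to R.
        R is a leaf — visit R.
      Visit Q.
    At J: go right to B.
      B is a leaf — visit B.
    Visit J.
  At L: go right to C.
    At C: go left to S.
      S is a leaf — visit S.
    At C: go right to A.
      At A: go left to T.
        T is a leaf — visit T.
      At A: go right to D.
        D is a leaf — visit D.
      Visit A.
    Visit C.
  Visit L.
Visit N.
Full post-order sequence: X, G, K, U, M, R, Q, B, J, S, T, D, A, C, L, N.

M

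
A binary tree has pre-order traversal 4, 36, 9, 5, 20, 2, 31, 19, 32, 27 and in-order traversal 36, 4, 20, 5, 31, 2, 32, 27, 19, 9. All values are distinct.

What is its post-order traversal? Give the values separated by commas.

36, 20, 31, 27, 32, 19, 2, 5, 9, 4

The first element of pre-order is the root; it splits in-order into left and right subtrees.
Root 4: left subtree has 1 node {36}, right has 8 {20, 5, 31, 2, 32, 27, 19, 9}.
  Root 9: left subtree has 7 nodes {20, 5, 31, 2, 32, 27, 19}, right has 0 { }.
    Root 5: left subtree has 1 node {20}, right has 5 {31, 2, 32, 27, 19}.
      Root 2: left subtree has 1 node {31}, right has 3 {32, 27, 19}.
        Root 19: left subtree has 2 nodes {32, 27}, right has 0 { }.
          Root 32: left subtree has 0 nodes { }, right has 1 {27}.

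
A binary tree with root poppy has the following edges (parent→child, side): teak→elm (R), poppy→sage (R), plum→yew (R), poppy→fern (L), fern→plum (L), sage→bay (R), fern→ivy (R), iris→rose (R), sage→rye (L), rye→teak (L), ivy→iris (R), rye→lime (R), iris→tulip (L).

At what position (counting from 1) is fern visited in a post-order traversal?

Post-order visits the left subtree, then the right subtree, then the node.
At poppy: go left to fern.
  At fern: go left to plum.
    At plum: no left child.
    At plum: go right to yew.
      yew is a leaf — visit yew.
    Visit plum.
  At fern: go right to ivy.
    At ivy: no left child.
    At ivy: go right to iris.
      At iris: go left to tulip.
        tulip is a leaf — visit tulip.
      At iris: go right to rose.
        rose is a leaf — visit rose.
      Visit iris.
    Visit ivy.
  Visit fern.
At poppy: go right to sage.
  At sage: go left to rye.
    At rye: go left to teak.
      At teak: no left child.
      At teak: go right to elm.
        elm is a leaf — visit elm.
      Visit teak.
    At rye: go right to lime.
      lime is a leaf — visit lime.
    Visit rye.
  At sage: go right to bay.
    bay is a leaf — visit bay.
  Visit sage.
Visit poppy.
Full post-order sequence: yew, plum, tulip, rose, iris, ivy, fern, elm, teak, lime, rye, bay, sage, poppy.

7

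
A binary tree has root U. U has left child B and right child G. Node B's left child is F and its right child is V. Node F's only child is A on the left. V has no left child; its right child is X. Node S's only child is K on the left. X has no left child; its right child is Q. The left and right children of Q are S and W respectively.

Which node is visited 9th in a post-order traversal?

B

Post-order visits the left subtree, then the right subtree, then the node.
At U: go left to B.
  At B: go left to F.
    At F: go left to A.
      A is a leaf — visit A.
    At F: no right child.
    Visit F.
  At B: go right to V.
    At V: no left child.
    At V: go right to X.
      At X: no left child.
      At X: go right to Q.
        At Q: go left to S.
          At S: go left to K.
            K is a leaf — visit K.
          At S: no right child.
          Visit S.
        At Q: go right to W.
          W is a leaf — visit W.
        Visit Q.
      Visit X.
    Visit V.
  Visit B.
At U: go right to G.
  G is a leaf — visit G.
Visit U.
Full post-order sequence: A, F, K, S, W, Q, X, V, B, G, U.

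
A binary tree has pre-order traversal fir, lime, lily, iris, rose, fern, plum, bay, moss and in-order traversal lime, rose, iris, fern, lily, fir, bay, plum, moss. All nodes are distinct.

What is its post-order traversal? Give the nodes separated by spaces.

The first element of pre-order is the root; it splits in-order into left and right subtrees.
Root fir: left subtree has 5 nodes {lime, rose, iris, fern, lily}, right has 3 {bay, plum, moss}.
  Root lime: left subtree has 0 nodes { }, right has 4 {rose, iris, fern, lily}.
    Root lily: left subtree has 3 nodes {rose, iris, fern}, right has 0 { }.
      Root iris: left subtree has 1 node {rose}, right has 1 {fern}.
  Root plum: left subtree has 1 node {bay}, right has 1 {moss}.

rose fern iris lily lime bay moss plum fir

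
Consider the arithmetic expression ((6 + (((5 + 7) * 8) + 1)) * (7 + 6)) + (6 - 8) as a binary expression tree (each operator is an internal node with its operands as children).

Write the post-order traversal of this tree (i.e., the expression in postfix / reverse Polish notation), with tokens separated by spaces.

6 5 7 + 8 * 1 + + 7 6 + * 6 8 - +

Post-order on an expression tree gives postfix notation: for each operator, emit left operand, right operand, then the operator.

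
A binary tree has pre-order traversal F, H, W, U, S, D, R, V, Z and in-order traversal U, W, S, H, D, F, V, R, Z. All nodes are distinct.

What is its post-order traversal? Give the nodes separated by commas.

The first element of pre-order is the root; it splits in-order into left and right subtrees.
Root F: left subtree has 5 nodes {U, W, S, H, D}, right has 3 {V, R, Z}.
  Root H: left subtree has 3 nodes {U, W, S}, right has 1 {D}.
    Root W: left subtree has 1 node {U}, right has 1 {S}.
  Root R: left subtree has 1 node {V}, right has 1 {Z}.

U, S, W, D, H, V, Z, R, F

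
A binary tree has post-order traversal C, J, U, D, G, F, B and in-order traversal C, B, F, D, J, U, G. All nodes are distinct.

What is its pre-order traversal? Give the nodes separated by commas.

B, C, F, G, D, U, J

The last element of post-order is the root; it splits in-order into left and right subtrees.
Root B: left subtree has 1 node {C}, right has 5 {F, D, J, U, G}.
  Root F: left subtree has 0 nodes { }, right has 4 {D, J, U, G}.
    Root G: left subtree has 3 nodes {D, J, U}, right has 0 { }.
      Root D: left subtree has 0 nodes { }, right has 2 {J, U}.
        Root U: left subtree has 1 node {J}, right has 0 { }.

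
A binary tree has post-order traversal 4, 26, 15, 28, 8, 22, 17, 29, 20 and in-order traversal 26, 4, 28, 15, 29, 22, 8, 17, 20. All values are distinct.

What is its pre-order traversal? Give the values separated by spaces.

The last element of post-order is the root; it splits in-order into left and right subtrees.
Root 20: left subtree has 8 nodes {26, 4, 28, 15, 29, 22, 8, 17}, right has 0 { }.
  Root 29: left subtree has 4 nodes {26, 4, 28, 15}, right has 3 {22, 8, 17}.
    Root 28: left subtree has 2 nodes {26, 4}, right has 1 {15}.
      Root 26: left subtree has 0 nodes { }, right has 1 {4}.
    Root 17: left subtree has 2 nodes {22, 8}, right has 0 { }.
      Root 22: left subtree has 0 nodes { }, right has 1 {8}.

20 29 28 26 4 15 17 22 8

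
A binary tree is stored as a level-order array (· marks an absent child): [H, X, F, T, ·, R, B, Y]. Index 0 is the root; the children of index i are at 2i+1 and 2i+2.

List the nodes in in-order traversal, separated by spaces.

Y T X H R F B

In-order visits the left subtree, then the node, then the right subtree.
At H: go left to X.
  At X: go left to T.
    At T: go left to Y.
      Y is a leaf — visit Y.
    Visit T.
    At T: no right child.
  Visit X.
  At X: no right child.
Visit H.
At H: go right to F.
  At F: go left to R.
    R is a leaf — visit R.
  Visit F.
  At F: go right to B.
    B is a leaf — visit B.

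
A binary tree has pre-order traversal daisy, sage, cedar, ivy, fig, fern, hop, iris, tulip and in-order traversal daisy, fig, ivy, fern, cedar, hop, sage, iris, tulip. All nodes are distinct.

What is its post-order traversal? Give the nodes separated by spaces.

The first element of pre-order is the root; it splits in-order into left and right subtrees.
Root daisy: left subtree has 0 nodes { }, right has 8 {fig, ivy, fern, cedar, hop, sage, iris, tulip}.
  Root sage: left subtree has 5 nodes {fig, ivy, fern, cedar, hop}, right has 2 {iris, tulip}.
    Root cedar: left subtree has 3 nodes {fig, ivy, fern}, right has 1 {hop}.
      Root ivy: left subtree has 1 node {fig}, right has 1 {fern}.
    Root iris: left subtree has 0 nodes { }, right has 1 {tulip}.

fig fern ivy hop cedar tulip iris sage daisy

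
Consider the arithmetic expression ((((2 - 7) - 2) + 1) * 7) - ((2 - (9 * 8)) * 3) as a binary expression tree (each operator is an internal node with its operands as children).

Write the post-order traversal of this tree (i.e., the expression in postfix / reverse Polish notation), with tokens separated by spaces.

2 7 - 2 - 1 + 7 * 2 9 8 * - 3 * -

Post-order on an expression tree gives postfix notation: for each operator, emit left operand, right operand, then the operator.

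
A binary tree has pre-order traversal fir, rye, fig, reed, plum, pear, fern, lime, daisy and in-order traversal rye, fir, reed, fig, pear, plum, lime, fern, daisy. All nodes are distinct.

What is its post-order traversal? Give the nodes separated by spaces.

The first element of pre-order is the root; it splits in-order into left and right subtrees.
Root fir: left subtree has 1 node {rye}, right has 7 {reed, fig, pear, plum, lime, fern, daisy}.
  Root fig: left subtree has 1 node {reed}, right has 5 {pear, plum, lime, fern, daisy}.
    Root plum: left subtree has 1 node {pear}, right has 3 {lime, fern, daisy}.
      Root fern: left subtree has 1 node {lime}, right has 1 {daisy}.

rye reed pear lime daisy fern plum fig fir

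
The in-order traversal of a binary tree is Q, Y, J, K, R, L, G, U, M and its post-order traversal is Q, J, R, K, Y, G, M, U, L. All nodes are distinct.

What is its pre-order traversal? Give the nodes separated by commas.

The last element of post-order is the root; it splits in-order into left and right subtrees.
Root L: left subtree has 5 nodes {Q, Y, J, K, R}, right has 3 {G, U, M}.
  Root Y: left subtree has 1 node {Q}, right has 3 {J, K, R}.
    Root K: left subtree has 1 node {J}, right has 1 {R}.
  Root U: left subtree has 1 node {G}, right has 1 {M}.

L, Y, Q, K, J, R, U, G, M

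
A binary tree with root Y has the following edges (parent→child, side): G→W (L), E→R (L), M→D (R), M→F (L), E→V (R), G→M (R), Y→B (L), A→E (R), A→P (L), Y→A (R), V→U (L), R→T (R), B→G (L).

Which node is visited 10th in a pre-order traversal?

E

Pre-order visits the node, then its left subtree, then its right subtree.
Visit Y.
At Y: go left to B.
  Visit B.
  At B: go left to G.
    Visit G.
    At G: go left to W.
      W is a leaf — visit W.
    At G: go right to M.
      Visit M.
      At M: go left to F.
        F is a leaf — visit F.
      At M: go right to D.
        D is a leaf — visit D.
  At B: no right child.
At Y: go right to A.
  Visit A.
  At A: go left to P.
    P is a leaf — visit P.
  At A: go right to E.
    Visit E.
    At E: go left to R.
      Visit R.
      At R: no left child.
      At R: go right to T.
        T is a leaf — visit T.
    At E: go right to V.
      Visit V.
      At V: go left to U.
        U is a leaf — visit U.
      At V: no right child.
Full pre-order sequence: Y, B, G, W, M, F, D, A, P, E, R, T, V, U.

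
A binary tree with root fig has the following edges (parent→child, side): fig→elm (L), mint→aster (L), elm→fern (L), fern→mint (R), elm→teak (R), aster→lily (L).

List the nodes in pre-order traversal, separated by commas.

fig, elm, fern, mint, aster, lily, teak

Pre-order visits the node, then its left subtree, then its right subtree.
Visit fig.
At fig: go left to elm.
  Visit elm.
  At elm: go left to fern.
    Visit fern.
    At fern: no left child.
    At fern: go right to mint.
      Visit mint.
      At mint: go left to aster.
        Visit aster.
        At aster: go left to lily.
          lily is a leaf — visit lily.
        At aster: no right child.
      At mint: no right child.
  At elm: go right to teak.
    teak is a leaf — visit teak.
At fig: no right child.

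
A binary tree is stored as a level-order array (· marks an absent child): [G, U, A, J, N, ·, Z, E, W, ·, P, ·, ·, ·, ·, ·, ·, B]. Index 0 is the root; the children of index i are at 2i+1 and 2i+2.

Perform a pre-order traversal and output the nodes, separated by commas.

G, U, J, E, W, B, N, P, A, Z

Pre-order visits the node, then its left subtree, then its right subtree.
Visit G.
At G: go left to U.
  Visit U.
  At U: go left to J.
    Visit J.
    At J: go left to E.
      E is a leaf — visit E.
    At J: go right to W.
      Visit W.
      At W: go left to B.
        B is a leaf — visit B.
      At W: no right child.
  At U: go right to N.
    Visit N.
    At N: no left child.
    At N: go right to P.
      P is a leaf — visit P.
At G: go right to A.
  Visit A.
  At A: no left child.
  At A: go right to Z.
    Z is a leaf — visit Z.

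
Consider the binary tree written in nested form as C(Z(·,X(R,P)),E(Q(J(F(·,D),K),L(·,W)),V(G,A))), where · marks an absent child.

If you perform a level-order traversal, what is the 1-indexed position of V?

6

Level-order visits nodes level by level from the root, left to right within each level.
Level 0: C
Level 1: Z, E
Level 2: X, Q, V
Level 3: R, P, J, L, G, A
Level 4: F, K, W
Level 5: D
Full level-order sequence: C, Z, E, X, Q, V, R, P, J, L, G, A, F, K, W, D.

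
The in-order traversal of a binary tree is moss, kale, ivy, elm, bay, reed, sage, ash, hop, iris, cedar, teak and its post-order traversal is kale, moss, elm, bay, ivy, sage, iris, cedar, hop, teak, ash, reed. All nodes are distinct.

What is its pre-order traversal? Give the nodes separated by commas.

reed, ivy, moss, kale, bay, elm, ash, sage, teak, hop, cedar, iris

The last element of post-order is the root; it splits in-order into left and right subtrees.
Root reed: left subtree has 5 nodes {moss, kale, ivy, elm, bay}, right has 6 {sage, ash, hop, iris, cedar, teak}.
  Root ivy: left subtree has 2 nodes {moss, kale}, right has 2 {elm, bay}.
    Root moss: left subtree has 0 nodes { }, right has 1 {kale}.
    Root bay: left subtree has 1 node {elm}, right has 0 { }.
  Root ash: left subtree has 1 node {sage}, right has 4 {hop, iris, cedar, teak}.
    Root teak: left subtree has 3 nodes {hop, iris, cedar}, right has 0 { }.
      Root hop: left subtree has 0 nodes { }, right has 2 {iris, cedar}.
        Root cedar: left subtree has 1 node {iris}, right has 0 { }.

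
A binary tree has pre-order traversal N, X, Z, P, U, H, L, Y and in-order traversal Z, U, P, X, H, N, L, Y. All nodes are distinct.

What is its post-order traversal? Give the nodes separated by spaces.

The first element of pre-order is the root; it splits in-order into left and right subtrees.
Root N: left subtree has 5 nodes {Z, U, P, X, H}, right has 2 {L, Y}.
  Root X: left subtree has 3 nodes {Z, U, P}, right has 1 {H}.
    Root Z: left subtree has 0 nodes { }, right has 2 {U, P}.
      Root P: left subtree has 1 node {U}, right has 0 { }.
  Root L: left subtree has 0 nodes { }, right has 1 {Y}.

U P Z H X Y L N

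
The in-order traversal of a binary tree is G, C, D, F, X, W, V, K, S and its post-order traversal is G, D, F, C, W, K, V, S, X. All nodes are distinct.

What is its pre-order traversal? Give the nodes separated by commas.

X, C, G, F, D, S, V, W, K

The last element of post-order is the root; it splits in-order into left and right subtrees.
Root X: left subtree has 4 nodes {G, C, D, F}, right has 4 {W, V, K, S}.
  Root C: left subtree has 1 node {G}, right has 2 {D, F}.
    Root F: left subtree has 1 node {D}, right has 0 { }.
  Root S: left subtree has 3 nodes {W, V, K}, right has 0 { }.
    Root V: left subtree has 1 node {W}, right has 1 {K}.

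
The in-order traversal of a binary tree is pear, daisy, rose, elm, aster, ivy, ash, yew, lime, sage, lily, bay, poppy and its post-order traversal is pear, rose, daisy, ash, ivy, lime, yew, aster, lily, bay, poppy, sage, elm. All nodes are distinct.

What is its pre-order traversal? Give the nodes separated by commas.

elm, daisy, pear, rose, sage, aster, yew, ivy, ash, lime, poppy, bay, lily

The last element of post-order is the root; it splits in-order into left and right subtrees.
Root elm: left subtree has 3 nodes {pear, daisy, rose}, right has 9 {aster, ivy, ash, yew, lime, sage, lily, bay, poppy}.
  Root daisy: left subtree has 1 node {pear}, right has 1 {rose}.
  Root sage: left subtree has 5 nodes {aster, ivy, ash, yew, lime}, right has 3 {lily, bay, poppy}.
    Root aster: left subtree has 0 nodes { }, right has 4 {ivy, ash, yew, lime}.
      Root yew: left subtree has 2 nodes {ivy, ash}, right has 1 {lime}.
        Root ivy: left subtree has 0 nodes { }, right has 1 {ash}.
    Root poppy: left subtree has 2 nodes {lily, bay}, right has 0 { }.
      Root bay: left subtree has 1 node {lily}, right has 0 { }.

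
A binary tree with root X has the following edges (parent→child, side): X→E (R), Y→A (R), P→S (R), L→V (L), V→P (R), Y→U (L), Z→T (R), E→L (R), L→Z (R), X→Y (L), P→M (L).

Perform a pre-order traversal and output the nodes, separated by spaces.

Pre-order visits the node, then its left subtree, then its right subtree.
Visit X.
At X: go left to Y.
  Visit Y.
  At Y: go left to U.
    U is a leaf — visit U.
  At Y: go right to A.
    A is a leaf — visit A.
At X: go right to E.
  Visit E.
  At E: no left child.
  At E: go right to L.
    Visit L.
    At L: go left to V.
      Visit V.
      At V: no left child.
      At V: go right to P.
        Visit P.
        At P: go left to M.
          M is a leaf — visit M.
        At P: go right to S.
          S is a leaf — visit S.
    At L: go right to Z.
      Visit Z.
      At Z: no left child.
      At Z: go right to T.
        T is a leaf — visit T.

X Y U A E L V P M S Z T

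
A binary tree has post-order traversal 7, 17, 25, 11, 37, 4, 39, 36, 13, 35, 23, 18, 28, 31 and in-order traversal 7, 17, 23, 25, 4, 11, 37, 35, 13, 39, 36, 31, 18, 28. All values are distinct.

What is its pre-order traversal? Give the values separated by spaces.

The last element of post-order is the root; it splits in-order into left and right subtrees.
Root 31: left subtree has 11 nodes {7, 17, 23, 25, 4, 11, 37, 35, 13, 39, 36}, right has 2 {18, 28}.
  Root 23: left subtree has 2 nodes {7, 17}, right has 8 {25, 4, 11, 37, 35, 13, 39, 36}.
    Root 17: left subtree has 1 node {7}, right has 0 { }.
    Root 35: left subtree has 4 nodes {25, 4, 11, 37}, right has 3 {13, 39, 36}.
      Root 4: left subtree has 1 node {25}, right has 2 {11, 37}.
        Root 37: left subtree has 1 node {11}, right has 0 { }.
      Root 13: left subtree has 0 nodes { }, right has 2 {39, 36}.
        Root 36: left subtree has 1 node {39}, right has 0 { }.
  Root 28: left subtree has 1 node {18}, right has 0 { }.

31 23 17 7 35 4 25 37 11 13 36 39 28 18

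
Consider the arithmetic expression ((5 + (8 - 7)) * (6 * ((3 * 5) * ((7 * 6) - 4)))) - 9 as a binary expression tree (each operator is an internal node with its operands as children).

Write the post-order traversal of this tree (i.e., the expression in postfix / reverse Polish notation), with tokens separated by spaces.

5 8 7 - + 6 3 5 * 7 6 * 4 - * * * 9 -

Post-order on an expression tree gives postfix notation: for each operator, emit left operand, right operand, then the operator.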